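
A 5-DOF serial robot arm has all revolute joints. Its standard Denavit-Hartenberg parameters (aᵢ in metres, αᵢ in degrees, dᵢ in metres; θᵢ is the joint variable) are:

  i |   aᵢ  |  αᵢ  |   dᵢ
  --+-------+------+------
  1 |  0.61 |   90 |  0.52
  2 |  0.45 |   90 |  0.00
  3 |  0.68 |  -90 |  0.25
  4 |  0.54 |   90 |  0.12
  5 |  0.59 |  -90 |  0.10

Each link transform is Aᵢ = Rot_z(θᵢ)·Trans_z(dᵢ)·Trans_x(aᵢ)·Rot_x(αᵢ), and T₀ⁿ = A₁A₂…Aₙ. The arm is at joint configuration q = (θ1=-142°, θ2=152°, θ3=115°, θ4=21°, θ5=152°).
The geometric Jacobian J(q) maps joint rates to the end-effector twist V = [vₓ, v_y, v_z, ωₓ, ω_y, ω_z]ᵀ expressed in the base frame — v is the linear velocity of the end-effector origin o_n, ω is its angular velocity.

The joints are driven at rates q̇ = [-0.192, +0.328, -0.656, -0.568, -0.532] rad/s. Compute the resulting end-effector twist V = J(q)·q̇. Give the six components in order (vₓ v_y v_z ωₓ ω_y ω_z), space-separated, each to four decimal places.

-0.2017 0.5875 0.1134 0.5973 0.9683 -0.9302

o_n = [-1.0642, -0.2006, 0.7139]
J₁: ẑ×o_n = [0.2006, -1.0642, 0.0000], ω = ẑ
J2: z=[-0.6157, 0.7880, 0.0000] o=[-0.4807, -0.3756, 0.5200] → [0.1528, 0.1194, 0.3521, -0.6157, 0.7880, 0.0000]
J3: z=[-0.3699, -0.2890, 0.8829] o=[-0.1676, -0.1309, 0.7313] → [0.0665, -0.7981, -0.2334, -0.3699, -0.2890, 0.8829]
J4: z=[-0.3704, -0.8257, -0.4255] o=[-0.8395, 0.1262, 0.8171] → [-0.0539, 0.0574, -0.0645, -0.3704, -0.8257, -0.4255]
J5: z=[-0.6507, -0.0962, 0.7532] o=[-1.2418, 0.3273, 0.4951] → [0.3766, 0.2762, 0.3606, -0.6507, -0.0962, 0.7532]
V = J·q̇ = [-0.2017, 0.5875, 0.1134, 0.5973, 0.9683, -0.9302]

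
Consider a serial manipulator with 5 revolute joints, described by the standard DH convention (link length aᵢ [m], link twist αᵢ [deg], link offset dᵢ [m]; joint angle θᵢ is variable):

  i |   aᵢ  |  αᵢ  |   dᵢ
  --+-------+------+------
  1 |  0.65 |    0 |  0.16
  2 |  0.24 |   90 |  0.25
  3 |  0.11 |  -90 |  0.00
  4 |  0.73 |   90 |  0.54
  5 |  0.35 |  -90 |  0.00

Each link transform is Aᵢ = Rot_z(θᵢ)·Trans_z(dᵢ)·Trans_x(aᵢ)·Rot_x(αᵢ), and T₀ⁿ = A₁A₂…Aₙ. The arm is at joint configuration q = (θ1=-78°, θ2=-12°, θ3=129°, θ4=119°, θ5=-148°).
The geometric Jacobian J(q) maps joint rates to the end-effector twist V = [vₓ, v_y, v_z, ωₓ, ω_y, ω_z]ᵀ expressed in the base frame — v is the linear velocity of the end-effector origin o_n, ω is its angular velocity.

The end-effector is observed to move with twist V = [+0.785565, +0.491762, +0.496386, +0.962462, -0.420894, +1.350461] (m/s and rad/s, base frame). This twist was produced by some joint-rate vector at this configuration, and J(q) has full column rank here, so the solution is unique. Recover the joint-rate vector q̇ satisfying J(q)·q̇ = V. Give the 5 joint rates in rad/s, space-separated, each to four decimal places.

o_n = [0.5140, -0.6632, 0.1092]
J₁: ẑ×o_n = [0.6632, 0.5140, -0.0000], ω = ẑ
J2: z=[0.0000, 0.0000, 1.0000] o=[0.1351, -0.6358, 0.1600] → [0.0274, 0.3789, -0.0000, 0.0000, 0.0000, 1.0000]
J3: z=[-1.0000, -0.0000, 0.0000] o=[0.1351, -0.8758, 0.4100] → [0.0000, -0.3008, -0.2126, -1.0000, -0.0000, 0.0000]
J4: z=[-0.0000, 0.7771, -0.6293] o=[0.1351, -0.8066, 0.4955] → [-0.2100, -0.2384, -0.2944, -0.0000, 0.7771, -0.6293]
J5: z=[0.4848, 0.5504, 0.6797] o=[0.7736, -0.6096, -0.1194] → [0.1622, -0.2873, 0.1169, 0.4848, 0.5504, 0.6797]
q̇ = J⁺·V = [0.7510, -0.4110, -0.6740, -0.9630, 0.5950]

0.7510 -0.4110 -0.6740 -0.9630 0.5950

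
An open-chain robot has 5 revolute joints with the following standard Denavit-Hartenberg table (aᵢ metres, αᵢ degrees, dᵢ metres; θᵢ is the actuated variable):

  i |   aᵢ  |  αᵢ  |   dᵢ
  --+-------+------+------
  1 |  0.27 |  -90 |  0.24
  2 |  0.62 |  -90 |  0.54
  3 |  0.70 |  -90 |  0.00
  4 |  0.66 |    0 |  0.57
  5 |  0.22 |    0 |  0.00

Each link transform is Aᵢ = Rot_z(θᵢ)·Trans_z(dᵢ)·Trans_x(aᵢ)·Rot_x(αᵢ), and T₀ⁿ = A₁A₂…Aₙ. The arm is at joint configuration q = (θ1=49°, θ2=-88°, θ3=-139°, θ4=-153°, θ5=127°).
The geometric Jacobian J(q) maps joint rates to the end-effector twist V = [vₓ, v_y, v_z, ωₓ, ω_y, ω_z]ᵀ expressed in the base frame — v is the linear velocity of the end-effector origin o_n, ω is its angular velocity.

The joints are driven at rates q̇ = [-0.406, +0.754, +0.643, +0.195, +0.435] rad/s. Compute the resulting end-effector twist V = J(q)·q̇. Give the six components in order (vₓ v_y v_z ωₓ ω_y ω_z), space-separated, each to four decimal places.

o_n = [-0.4313, 1.2923, 0.9860]
J₁: ẑ×o_n = [-1.2923, -0.4313, 0.0000], ω = ẑ
J2: z=[-0.7547, 0.6561, 0.0000] o=[0.1771, 0.2038, 0.2400] → [0.4894, 0.5630, -0.4224, -0.7547, 0.6561, 0.0000]
J3: z=[0.6557, 0.7542, -0.0349] o=[-0.2162, 0.5744, 0.8596] → [0.1203, -0.0753, 0.6330, 0.6557, 0.7542, -0.0349]
J4: z=[-0.5546, 0.5124, 0.6557] o=[-0.5749, 0.8617, 0.3316] → [0.0530, 0.4570, -0.3124, -0.5546, 0.5124, 0.6557]
J5: z=[-0.5546, 0.5124, 0.6557] o=[-0.3932, 1.1384, 1.1385] → [-0.1791, -0.1095, -0.0658, -0.5546, 0.5124, 0.6557]
V = J·q̇ = [0.9035, 0.5926, -0.0010, -0.4968, 1.3025, -0.0154]

0.9035 0.5926 -0.0010 -0.4968 1.3025 -0.0154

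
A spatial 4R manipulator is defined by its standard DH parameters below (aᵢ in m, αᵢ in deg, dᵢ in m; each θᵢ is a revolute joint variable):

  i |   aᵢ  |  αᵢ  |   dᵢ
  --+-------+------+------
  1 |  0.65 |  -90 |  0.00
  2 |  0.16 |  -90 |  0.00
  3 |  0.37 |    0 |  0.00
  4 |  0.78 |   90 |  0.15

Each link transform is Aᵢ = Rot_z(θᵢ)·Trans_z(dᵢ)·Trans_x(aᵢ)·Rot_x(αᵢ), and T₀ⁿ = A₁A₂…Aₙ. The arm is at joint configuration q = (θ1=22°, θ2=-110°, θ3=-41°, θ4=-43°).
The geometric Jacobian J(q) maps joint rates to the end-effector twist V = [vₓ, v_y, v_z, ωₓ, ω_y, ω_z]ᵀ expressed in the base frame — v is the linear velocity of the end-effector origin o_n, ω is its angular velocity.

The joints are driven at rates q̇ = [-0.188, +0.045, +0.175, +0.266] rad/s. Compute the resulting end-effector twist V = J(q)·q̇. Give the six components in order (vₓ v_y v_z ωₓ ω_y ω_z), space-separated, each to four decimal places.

o_n = [0.1867, 1.1739, 0.5407]
J₁: ẑ×o_n = [-1.1739, 0.1867, 0.0000], ω = ẑ
J2: z=[-0.3746, 0.9272, 0.0000] o=[0.6027, 0.2435, 0.0000] → [0.5013, 0.2025, 0.0372, -0.3746, 0.9272, 0.0000]
J3: z=[0.8713, 0.3520, 0.3420] o=[0.5519, 0.2230, 0.1504] → [-0.1878, -0.4650, 0.9570, 0.8713, 0.3520, 0.3420]
J4: z=[0.8713, 0.3520, 0.3420] o=[0.3724, 0.4123, 0.4128] → [-0.2155, -0.1750, 0.7289, 0.8713, 0.3520, 0.3420]
V = J·q̇ = [0.1531, -0.1539, 0.3631, 0.3674, 0.1970, -0.0372]

0.1531 -0.1539 0.3631 0.3674 0.1970 -0.0372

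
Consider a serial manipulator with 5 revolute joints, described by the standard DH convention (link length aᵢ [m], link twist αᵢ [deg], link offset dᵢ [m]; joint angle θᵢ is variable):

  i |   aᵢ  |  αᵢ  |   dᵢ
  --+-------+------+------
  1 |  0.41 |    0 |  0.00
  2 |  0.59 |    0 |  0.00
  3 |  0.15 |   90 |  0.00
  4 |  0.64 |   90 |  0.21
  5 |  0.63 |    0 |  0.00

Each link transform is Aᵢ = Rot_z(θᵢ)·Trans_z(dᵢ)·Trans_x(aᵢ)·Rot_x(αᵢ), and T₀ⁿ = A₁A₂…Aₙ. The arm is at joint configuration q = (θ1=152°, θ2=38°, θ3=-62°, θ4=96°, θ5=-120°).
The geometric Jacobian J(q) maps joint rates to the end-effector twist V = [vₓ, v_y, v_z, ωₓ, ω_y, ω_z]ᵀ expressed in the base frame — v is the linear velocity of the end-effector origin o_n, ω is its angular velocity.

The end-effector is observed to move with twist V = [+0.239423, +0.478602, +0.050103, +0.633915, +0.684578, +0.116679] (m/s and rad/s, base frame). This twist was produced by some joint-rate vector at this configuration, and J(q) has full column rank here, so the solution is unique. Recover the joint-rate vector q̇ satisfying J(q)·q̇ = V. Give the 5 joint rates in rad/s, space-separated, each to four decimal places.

-0.8370 0.0110 0.9270 0.9210 0.1500

o_n = [-1.2789, -0.0252, 0.3232]
J₁: ẑ×o_n = [0.0252, -1.2789, 0.0000], ω = ẑ
J2: z=[0.0000, 0.0000, 1.0000] o=[-0.3620, 0.1925, 0.0000] → [0.2176, -0.9169, 0.0000, 0.0000, 0.0000, 1.0000]
J3: z=[0.0000, 0.0000, 1.0000] o=[-0.9430, 0.0900, 0.0000] → [0.1152, -0.3359, 0.0000, 0.0000, 0.0000, 1.0000]
J4: z=[0.7880, 0.6157, 0.0000] o=[-1.0354, 0.2082, 0.0000] → [0.1990, -0.2547, -0.0340, 0.7880, 0.6157, 0.0000]
J5: z=[-0.6123, 0.7837, 0.1045] o=[-0.8287, 0.2848, 0.6365] → [-0.2131, -0.2389, 0.5426, -0.6123, 0.7837, 0.1045]
q̇ = J⁺·V = [-0.8370, 0.0110, 0.9270, 0.9210, 0.1500]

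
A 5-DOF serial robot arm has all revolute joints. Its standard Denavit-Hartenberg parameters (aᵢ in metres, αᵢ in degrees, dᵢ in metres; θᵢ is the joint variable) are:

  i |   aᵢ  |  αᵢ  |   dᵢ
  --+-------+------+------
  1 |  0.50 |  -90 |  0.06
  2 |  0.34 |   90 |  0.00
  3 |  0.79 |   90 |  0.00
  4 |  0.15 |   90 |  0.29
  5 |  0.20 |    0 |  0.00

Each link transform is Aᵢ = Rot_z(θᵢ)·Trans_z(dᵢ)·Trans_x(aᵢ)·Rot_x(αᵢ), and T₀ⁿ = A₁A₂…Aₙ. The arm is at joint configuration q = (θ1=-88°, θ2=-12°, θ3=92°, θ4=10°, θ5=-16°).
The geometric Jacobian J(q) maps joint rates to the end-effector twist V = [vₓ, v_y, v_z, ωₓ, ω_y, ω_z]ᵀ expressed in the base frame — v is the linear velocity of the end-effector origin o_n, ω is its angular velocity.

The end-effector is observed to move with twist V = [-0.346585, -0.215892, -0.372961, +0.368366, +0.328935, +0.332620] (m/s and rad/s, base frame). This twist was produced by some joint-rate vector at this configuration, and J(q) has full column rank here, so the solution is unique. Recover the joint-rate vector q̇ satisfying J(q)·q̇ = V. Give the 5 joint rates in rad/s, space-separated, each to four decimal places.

o_n = [1.1692, -0.9711, 0.2294]
J₁: ẑ×o_n = [0.9711, 1.1692, -0.0000], ω = ẑ
J2: z=[0.9994, 0.0349, 0.0000] o=[0.0174, -0.4997, 0.0600] → [0.0059, -0.1693, -0.5113, 0.9994, 0.0349, 0.0000]
J3: z=[-0.0073, 0.2078, 0.9781] o=[0.0291, -0.8321, 0.1307] → [0.1565, 1.1159, -0.2359, -0.0073, 0.2078, 0.9781]
J4: z=[0.0690, -0.9757, 0.2078] o=[0.8172, -0.7776, 0.1250] → [-0.0617, 0.0659, 0.3301, 0.0690, -0.9757, 0.2078]
J5: z=[0.1804, -0.1926, -0.9645] o=[0.9843, -1.0449, 0.2096] → [0.0674, -0.1819, 0.0489, 0.1804, -0.1926, -0.9645]
q̇ = J⁺·V = [-0.3580, 0.4860, 0.1710, -0.1690, -0.5790]

-0.3580 0.4860 0.1710 -0.1690 -0.5790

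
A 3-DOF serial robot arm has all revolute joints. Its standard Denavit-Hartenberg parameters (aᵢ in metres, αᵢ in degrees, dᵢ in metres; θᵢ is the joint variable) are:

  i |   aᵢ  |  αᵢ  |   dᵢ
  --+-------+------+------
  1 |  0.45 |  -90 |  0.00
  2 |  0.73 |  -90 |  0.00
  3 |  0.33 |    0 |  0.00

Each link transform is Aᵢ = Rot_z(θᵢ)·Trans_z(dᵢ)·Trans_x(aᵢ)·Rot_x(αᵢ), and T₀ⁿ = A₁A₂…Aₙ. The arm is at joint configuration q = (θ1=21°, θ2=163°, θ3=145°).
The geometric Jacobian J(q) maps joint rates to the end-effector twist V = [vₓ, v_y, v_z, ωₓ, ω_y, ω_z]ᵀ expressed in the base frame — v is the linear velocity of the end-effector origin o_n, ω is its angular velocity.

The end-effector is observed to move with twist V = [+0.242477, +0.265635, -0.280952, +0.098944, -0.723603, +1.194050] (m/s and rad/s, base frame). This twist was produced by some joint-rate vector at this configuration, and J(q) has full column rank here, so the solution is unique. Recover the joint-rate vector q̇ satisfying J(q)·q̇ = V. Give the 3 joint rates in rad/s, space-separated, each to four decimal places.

0.6480 -0.7110 0.5710

o_n = [0.0775, -0.1730, -0.1344]
J₁: ẑ×o_n = [0.1730, 0.0775, -0.0000], ω = ẑ
J2: z=[-0.3584, 0.9336, 0.0000] o=[0.4201, 0.1613, 0.0000] → [-0.1255, -0.0482, 0.4396, -0.3584, 0.9336, 0.0000]
J3: z=[-0.2730, -0.1048, 0.9563] o=[-0.2316, -0.0889, -0.2134] → [0.0721, 0.3172, 0.0553, -0.2730, -0.1048, 0.9563]
q̇ = J⁺·V = [0.6480, -0.7110, 0.5710]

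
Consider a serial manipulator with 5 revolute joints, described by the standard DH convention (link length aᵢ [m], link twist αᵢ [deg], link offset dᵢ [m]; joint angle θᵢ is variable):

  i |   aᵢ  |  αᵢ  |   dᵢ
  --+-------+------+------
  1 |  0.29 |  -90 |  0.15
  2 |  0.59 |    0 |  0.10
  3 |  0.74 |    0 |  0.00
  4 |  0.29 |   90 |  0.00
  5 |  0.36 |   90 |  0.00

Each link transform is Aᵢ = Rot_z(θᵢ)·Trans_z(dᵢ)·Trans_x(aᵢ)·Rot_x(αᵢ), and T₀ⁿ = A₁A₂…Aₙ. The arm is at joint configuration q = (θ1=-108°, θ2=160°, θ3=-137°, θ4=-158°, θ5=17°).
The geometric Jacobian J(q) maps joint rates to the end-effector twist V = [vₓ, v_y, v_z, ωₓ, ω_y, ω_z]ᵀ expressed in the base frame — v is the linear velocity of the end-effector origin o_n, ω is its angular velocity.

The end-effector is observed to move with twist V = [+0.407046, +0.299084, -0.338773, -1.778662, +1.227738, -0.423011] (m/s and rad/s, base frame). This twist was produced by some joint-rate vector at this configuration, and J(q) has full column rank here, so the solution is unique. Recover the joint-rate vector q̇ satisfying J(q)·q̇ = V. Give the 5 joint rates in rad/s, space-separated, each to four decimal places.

o_n = [0.2050, -0.0332, 0.1076]
J₁: ẑ×o_n = [0.0332, 0.2050, -0.0000], ω = ẑ
J2: z=[0.9511, -0.3090, 0.0000] o=[-0.0896, -0.2758, 0.1500] → [0.0131, 0.0404, 0.3217, 0.9511, -0.3090, 0.0000]
J3: z=[0.9511, -0.3090, 0.0000] o=[0.1768, 0.2206, -0.0518] → [-0.0492, -0.1516, -0.2327, 0.9511, -0.3090, 0.0000]
J4: z=[0.9511, -0.3090, 0.0000] o=[-0.0337, -0.4273, -0.3409] → [-0.1386, -0.4265, 0.4485, 0.9511, -0.3090, 0.0000]
J5: z=[0.2185, 0.6725, -0.7071] o=[0.0297, -0.2322, -0.1359] → [0.3044, -0.1772, -0.0744, 0.2185, 0.6725, -0.7071]
q̇ = J⁺·V = [0.1950, -0.4930, -0.8700, -0.7080, 0.8740]

0.1950 -0.4930 -0.8700 -0.7080 0.8740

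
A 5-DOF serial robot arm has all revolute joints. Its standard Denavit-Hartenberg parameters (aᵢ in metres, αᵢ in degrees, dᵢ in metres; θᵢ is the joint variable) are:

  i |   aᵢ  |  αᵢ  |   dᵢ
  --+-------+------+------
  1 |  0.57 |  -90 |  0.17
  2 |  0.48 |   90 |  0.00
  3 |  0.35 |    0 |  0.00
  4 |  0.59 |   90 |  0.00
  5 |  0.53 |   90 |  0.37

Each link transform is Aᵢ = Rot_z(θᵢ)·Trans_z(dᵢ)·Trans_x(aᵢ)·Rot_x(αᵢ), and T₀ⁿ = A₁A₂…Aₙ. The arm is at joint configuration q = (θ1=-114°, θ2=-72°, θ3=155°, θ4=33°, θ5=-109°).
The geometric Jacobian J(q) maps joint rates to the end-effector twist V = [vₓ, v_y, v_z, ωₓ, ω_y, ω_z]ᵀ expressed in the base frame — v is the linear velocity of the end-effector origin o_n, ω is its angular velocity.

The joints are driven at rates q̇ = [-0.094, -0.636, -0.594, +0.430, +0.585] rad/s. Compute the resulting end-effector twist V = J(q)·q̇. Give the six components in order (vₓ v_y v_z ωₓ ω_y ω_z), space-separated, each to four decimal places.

-0.0291 -0.3955 0.0681 -0.1050 -0.0964 -0.2221

o_n = [0.0291, -1.0564, -0.2722]
J₁: ẑ×o_n = [1.0564, 0.0291, -0.0000], ω = ẑ
J2: z=[0.9135, -0.4067, 0.0000] o=[-0.2318, -0.5207, 0.1700] → [0.1798, 0.4039, -0.3832, 0.9135, -0.4067, 0.0000]
J3: z=[0.3868, 0.8688, 0.3090] o=[-0.2922, -0.6562, 0.6265] → [-0.6571, 0.4469, -0.4339, 0.3868, 0.8688, 0.3090]
J4: z=[0.3868, 0.8688, 0.3090] o=[-0.1172, -0.6268, 0.3248] → [-0.3859, 0.2761, -0.2932, 0.3868, 0.8688, 0.3090]
J5: z=[0.9221, -0.3635, -0.1324] o=[-0.1188, -0.4285, -0.2308] → [-0.0681, 0.0185, -0.5253, 0.9221, -0.3635, -0.1324]
V = J·q̇ = [-0.0291, -0.3955, 0.0681, -0.1050, -0.0964, -0.2221]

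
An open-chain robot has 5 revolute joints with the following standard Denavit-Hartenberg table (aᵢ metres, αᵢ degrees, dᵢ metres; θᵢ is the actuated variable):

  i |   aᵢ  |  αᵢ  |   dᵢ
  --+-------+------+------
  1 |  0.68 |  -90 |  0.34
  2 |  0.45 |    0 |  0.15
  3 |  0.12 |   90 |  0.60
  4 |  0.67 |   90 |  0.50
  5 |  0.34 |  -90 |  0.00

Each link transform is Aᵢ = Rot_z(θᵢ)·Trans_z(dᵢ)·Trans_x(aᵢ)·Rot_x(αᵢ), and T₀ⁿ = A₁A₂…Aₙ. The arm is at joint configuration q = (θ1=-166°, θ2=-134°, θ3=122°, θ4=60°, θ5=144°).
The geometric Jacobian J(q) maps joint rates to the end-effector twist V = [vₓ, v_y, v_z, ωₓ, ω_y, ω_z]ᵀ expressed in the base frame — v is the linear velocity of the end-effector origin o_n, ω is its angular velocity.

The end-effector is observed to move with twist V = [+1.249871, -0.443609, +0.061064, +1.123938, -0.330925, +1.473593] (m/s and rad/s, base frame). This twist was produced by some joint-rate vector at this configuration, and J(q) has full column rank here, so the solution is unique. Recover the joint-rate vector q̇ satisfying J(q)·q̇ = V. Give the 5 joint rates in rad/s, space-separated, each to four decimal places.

o_n = [-0.2524, -1.1884, 1.4143]
J₁: ẑ×o_n = [1.1884, -0.2524, 0.0000], ω = ẑ
J2: z=[0.2419, -0.9703, 0.0000] o=[-0.6598, -0.1645, 0.3400] → [-1.0424, -0.2599, 0.1476, 0.2419, -0.9703, 0.0000]
J3: z=[0.2419, -0.9703, 0.0000] o=[-0.3202, -0.2344, 0.6637] → [-0.7283, -0.1816, -0.1650, 0.2419, -0.9703, 0.0000]
J4: z=[0.2017, 0.0503, 0.9781] o=[-0.2889, -0.8450, 0.6887] → [0.3724, -0.1107, -0.0711, 0.2017, 0.0503, 0.9781]
J5: z=[-0.9429, 0.2802, 0.1801] o=[-0.3656, -1.4621, 1.2474] → [-0.0025, 0.1777, -0.2898, -0.9429, 0.2802, 0.1801]
q̇ = J⁺·V = [0.7100, -0.4150, 0.5290, 0.9570, -0.9580]

0.7100 -0.4150 0.5290 0.9570 -0.9580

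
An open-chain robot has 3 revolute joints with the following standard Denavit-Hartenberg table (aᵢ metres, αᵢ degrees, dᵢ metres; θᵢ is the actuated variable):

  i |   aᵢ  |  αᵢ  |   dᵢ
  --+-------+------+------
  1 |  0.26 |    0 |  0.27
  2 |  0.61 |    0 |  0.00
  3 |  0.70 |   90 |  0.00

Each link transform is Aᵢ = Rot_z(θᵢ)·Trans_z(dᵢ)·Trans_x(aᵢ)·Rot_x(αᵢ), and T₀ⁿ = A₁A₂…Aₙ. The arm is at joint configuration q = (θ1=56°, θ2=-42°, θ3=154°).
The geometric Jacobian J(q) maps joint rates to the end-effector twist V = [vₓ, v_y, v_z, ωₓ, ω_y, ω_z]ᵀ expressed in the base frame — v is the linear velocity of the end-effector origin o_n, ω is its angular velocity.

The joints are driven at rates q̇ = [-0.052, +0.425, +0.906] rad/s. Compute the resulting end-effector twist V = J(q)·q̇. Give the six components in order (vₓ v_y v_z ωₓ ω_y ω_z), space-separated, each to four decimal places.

o_n = [0.0526, 0.5087, 0.2700]
J₁: ẑ×o_n = [-0.5087, 0.0526, 0.0000], ω = ẑ
J2: z=[0.0000, 0.0000, 1.0000] o=[0.1454, 0.2155, 0.2700] → [-0.2931, -0.0928, 0.0000, 0.0000, 0.0000, 1.0000]
J3: z=[0.0000, 0.0000, 1.0000] o=[0.7373, 0.3631, 0.2700] → [-0.1455, -0.6847, 0.0000, 0.0000, 0.0000, 1.0000]
V = J·q̇ = [-0.2300, -0.6625, 0.0000, 0.0000, 0.0000, 1.2790]

-0.2300 -0.6625 0.0000 0.0000 0.0000 1.2790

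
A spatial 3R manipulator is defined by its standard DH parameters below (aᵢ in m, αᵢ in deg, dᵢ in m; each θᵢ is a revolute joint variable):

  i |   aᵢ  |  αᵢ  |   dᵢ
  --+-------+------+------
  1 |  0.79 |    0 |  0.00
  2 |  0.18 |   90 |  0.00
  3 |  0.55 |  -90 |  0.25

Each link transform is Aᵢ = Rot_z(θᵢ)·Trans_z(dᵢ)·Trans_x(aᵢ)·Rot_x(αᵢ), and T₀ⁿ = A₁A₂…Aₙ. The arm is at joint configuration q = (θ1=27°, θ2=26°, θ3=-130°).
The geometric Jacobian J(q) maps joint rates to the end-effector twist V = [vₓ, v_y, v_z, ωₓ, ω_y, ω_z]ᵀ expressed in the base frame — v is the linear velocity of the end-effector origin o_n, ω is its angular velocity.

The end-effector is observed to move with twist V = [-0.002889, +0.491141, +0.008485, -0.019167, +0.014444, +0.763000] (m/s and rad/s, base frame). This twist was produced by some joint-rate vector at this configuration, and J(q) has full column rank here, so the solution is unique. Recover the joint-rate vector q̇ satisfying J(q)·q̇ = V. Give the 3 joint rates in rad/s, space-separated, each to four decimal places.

0.6060 0.1570 -0.0240

o_n = [0.7991, 0.0696, -0.4213]
J₁: ẑ×o_n = [-0.0696, 0.7991, 0.0000], ω = ẑ
J2: z=[0.0000, 0.0000, 1.0000] o=[0.7039, 0.3587, 0.0000] → [0.2890, 0.0952, -0.0000, 0.0000, 0.0000, 1.0000]
J3: z=[0.7986, -0.6018, 0.0000] o=[0.8122, 0.5024, 0.0000] → [0.2536, 0.3365, -0.3535, 0.7986, -0.6018, 0.0000]
q̇ = J⁺·V = [0.6060, 0.1570, -0.0240]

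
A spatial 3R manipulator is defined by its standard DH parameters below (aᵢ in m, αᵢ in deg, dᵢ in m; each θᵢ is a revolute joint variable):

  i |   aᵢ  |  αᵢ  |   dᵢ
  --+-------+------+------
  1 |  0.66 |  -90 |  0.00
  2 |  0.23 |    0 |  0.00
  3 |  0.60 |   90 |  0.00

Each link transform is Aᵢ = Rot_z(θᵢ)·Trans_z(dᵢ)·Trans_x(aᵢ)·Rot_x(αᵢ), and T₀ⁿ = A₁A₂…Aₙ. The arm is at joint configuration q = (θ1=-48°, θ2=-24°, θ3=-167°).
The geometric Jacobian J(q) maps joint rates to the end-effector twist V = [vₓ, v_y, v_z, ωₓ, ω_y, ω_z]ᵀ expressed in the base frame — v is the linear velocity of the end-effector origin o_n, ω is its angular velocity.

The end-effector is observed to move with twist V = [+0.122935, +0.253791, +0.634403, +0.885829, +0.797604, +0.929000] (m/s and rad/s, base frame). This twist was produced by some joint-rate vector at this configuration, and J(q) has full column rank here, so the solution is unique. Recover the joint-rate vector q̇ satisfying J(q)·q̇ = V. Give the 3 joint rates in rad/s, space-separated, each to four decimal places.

o_n = [0.1881, -0.2089, -0.0209]
J₁: ẑ×o_n = [0.2089, 0.1881, -0.0000], ω = ẑ
J2: z=[0.7431, 0.6691, 0.0000] o=[0.4416, -0.4905, 0.0000] → [-0.0140, 0.0156, 0.3789, 0.7431, 0.6691, 0.0000]
J3: z=[0.7431, 0.6691, 0.0000] o=[0.5822, -0.6466, 0.0935] → [-0.0766, 0.0851, 0.5890, 0.7431, 0.6691, 0.0000]
q̇ = J⁺·V = [0.9290, 0.3220, 0.8700]

0.9290 0.3220 0.8700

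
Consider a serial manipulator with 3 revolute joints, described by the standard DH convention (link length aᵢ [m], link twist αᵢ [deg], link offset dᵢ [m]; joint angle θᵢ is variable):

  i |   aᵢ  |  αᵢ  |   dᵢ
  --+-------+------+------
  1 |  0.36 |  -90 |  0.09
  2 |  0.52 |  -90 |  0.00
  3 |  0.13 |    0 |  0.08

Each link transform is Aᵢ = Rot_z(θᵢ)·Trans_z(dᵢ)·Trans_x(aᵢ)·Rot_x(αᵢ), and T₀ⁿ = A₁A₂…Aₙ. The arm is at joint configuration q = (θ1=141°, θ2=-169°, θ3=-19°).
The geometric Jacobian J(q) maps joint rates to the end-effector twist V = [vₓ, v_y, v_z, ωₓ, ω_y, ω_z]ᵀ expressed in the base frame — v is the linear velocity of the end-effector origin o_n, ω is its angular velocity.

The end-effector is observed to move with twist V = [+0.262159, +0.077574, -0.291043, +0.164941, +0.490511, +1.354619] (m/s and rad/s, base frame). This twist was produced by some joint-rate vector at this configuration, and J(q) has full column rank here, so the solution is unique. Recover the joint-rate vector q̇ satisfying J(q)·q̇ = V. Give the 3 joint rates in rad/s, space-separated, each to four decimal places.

o_n = [0.1722, -0.1939, 0.2912]
J₁: ẑ×o_n = [0.1939, 0.1722, -0.0000], ω = ẑ
J2: z=[-0.6293, -0.7771, 0.0000] o=[-0.2798, 0.2266, 0.0900] → [-0.1564, 0.1266, 0.6158, -0.6293, -0.7771, 0.0000]
J3: z=[-0.1483, 0.1201, 0.9816] o=[0.1169, -0.0947, 0.1892] → [0.1096, 0.0694, 0.0081, -0.1483, 0.1201, 0.9816]
q̇ = J⁺·V = [0.4260, -0.4850, 0.9460]

0.4260 -0.4850 0.9460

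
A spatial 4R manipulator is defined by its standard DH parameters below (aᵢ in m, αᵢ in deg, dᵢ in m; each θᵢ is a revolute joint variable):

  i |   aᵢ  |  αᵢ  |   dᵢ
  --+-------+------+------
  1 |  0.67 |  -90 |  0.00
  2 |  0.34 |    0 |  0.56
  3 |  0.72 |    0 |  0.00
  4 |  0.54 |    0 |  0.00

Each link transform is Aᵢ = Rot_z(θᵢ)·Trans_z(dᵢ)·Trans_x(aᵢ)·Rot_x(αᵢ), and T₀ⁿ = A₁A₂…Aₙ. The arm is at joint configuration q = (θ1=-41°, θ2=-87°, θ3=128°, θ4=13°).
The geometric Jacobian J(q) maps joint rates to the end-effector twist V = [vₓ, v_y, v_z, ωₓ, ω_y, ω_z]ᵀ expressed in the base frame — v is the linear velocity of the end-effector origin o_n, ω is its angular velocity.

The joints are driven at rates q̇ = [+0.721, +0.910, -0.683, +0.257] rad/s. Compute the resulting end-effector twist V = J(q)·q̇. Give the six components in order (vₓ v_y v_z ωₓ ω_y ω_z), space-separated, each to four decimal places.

0.4205 1.1139 -0.2932 0.3175 0.3653 0.7210

o_n = [1.5361, -0.5933, -0.5697]
J₁: ẑ×o_n = [0.5933, 1.5361, -0.0000], ω = ẑ
J2: z=[0.6561, 0.7547, 0.0000] o=[0.5057, -0.4396, 0.0000] → [-0.4300, 0.3738, -0.8786, 0.6561, 0.7547, 0.0000]
J3: z=[0.6561, 0.7547, 0.0000] o=[0.8865, -0.0286, 0.3395] → [-0.6862, 0.5965, -0.8608, 0.6561, 0.7547, 0.0000]
J4: z=[0.6561, 0.7547, 0.0000] o=[1.2966, -0.3851, -0.1328] → [-0.3297, 0.2866, -0.3174, 0.6561, 0.7547, 0.0000]
V = J·q̇ = [0.4205, 1.1139, -0.2932, 0.3175, 0.3653, 0.7210]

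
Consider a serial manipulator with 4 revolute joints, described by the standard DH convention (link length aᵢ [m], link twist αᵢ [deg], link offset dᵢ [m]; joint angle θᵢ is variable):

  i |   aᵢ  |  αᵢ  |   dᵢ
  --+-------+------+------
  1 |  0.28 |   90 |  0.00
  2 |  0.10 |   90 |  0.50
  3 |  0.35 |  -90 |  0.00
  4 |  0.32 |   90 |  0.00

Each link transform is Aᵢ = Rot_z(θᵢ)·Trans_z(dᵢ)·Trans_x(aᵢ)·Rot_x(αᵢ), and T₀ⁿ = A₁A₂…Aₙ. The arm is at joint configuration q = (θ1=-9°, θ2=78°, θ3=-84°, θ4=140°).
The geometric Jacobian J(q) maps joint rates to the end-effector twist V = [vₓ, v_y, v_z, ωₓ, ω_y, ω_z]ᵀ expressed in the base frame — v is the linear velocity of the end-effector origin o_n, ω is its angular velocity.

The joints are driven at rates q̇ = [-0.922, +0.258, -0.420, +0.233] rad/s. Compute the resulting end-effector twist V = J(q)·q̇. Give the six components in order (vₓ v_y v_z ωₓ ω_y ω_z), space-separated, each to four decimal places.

-0.3752 -0.0793 -0.1056 -0.4023 -0.2221 -0.6080

o_n = [0.0387, -0.4068, 0.1513]
J₁: ẑ×o_n = [0.4068, 0.0387, -0.0000], ω = ẑ
J2: z=[-0.1564, -0.9877, 0.0000] o=[0.2766, -0.0438, 0.0000] → [-0.1494, 0.0237, -0.1781, -0.1564, -0.9877, 0.0000]
J3: z=[0.9661, -0.1530, -0.2079] o=[0.2189, -0.5409, 0.0978] → [0.0197, -0.0142, 0.1020, 0.9661, -0.1530, -0.2079]
J4: z=[0.1879, -0.1356, 0.9728] o=[0.2808, -0.1983, 0.1336] → [0.2004, -0.2389, -0.0720, 0.1879, -0.1356, 0.9728]
V = J·q̇ = [-0.3752, -0.0793, -0.1056, -0.4023, -0.2221, -0.6080]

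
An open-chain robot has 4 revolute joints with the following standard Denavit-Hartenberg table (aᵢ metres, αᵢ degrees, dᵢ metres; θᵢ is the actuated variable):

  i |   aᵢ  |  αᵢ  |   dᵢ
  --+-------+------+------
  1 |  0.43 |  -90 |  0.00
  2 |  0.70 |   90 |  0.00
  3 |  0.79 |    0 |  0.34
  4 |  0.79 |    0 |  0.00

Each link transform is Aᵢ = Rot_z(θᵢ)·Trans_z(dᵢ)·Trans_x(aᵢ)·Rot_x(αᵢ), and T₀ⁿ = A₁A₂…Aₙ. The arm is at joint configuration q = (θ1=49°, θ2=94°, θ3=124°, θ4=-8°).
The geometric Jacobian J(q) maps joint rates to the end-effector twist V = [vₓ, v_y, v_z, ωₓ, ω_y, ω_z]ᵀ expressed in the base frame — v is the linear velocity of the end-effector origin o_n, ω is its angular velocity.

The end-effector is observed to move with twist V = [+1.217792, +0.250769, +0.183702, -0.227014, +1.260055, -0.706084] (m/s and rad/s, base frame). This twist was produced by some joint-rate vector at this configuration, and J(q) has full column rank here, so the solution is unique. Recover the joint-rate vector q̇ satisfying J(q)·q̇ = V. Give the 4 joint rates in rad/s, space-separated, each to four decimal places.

o_n = [-0.5215, 1.4807, 0.0641]
J₁: ẑ×o_n = [-1.4807, -0.5215, 0.0000], ω = ẑ
J2: z=[-0.7547, 0.6561, 0.0000] o=[0.2821, 0.3245, 0.0000] → [0.0421, 0.0484, -0.3453, -0.7547, 0.6561, 0.0000]
J3: z=[0.6545, 0.7529, -0.0698] o=[0.2501, 0.2877, -0.6983] → [0.6572, -0.4452, 1.3617, 0.6545, 0.7529, -0.0698]
J4: z=[0.6545, 0.7529, -0.0698] o=[-0.0015, 0.9966, -0.2813] → [0.2939, -0.1898, 0.7083, 0.6545, 0.7529, -0.0698]
q̇ = J⁺·V = [-0.6500, 0.9980, -0.0630, 0.8670]

-0.6500 0.9980 -0.0630 0.8670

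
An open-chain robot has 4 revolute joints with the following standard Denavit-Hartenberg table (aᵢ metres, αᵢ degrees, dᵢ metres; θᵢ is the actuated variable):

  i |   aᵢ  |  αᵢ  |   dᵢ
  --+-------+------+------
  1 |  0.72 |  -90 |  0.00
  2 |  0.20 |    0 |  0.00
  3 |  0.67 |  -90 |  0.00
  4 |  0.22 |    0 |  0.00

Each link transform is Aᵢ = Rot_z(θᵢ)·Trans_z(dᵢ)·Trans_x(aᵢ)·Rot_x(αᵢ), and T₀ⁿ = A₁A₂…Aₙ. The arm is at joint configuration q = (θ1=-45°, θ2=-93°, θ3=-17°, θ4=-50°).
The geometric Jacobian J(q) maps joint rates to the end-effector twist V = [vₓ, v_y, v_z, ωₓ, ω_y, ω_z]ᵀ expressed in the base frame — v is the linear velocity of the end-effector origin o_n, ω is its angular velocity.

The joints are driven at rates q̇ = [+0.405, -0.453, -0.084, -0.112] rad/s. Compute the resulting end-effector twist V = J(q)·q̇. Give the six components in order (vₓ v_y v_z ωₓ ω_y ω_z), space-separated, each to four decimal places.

o_n = [0.4246, -0.1863, 0.9622]
J₁: ẑ×o_n = [0.1863, 0.4246, -0.0000], ω = ẑ
J2: z=[0.7071, 0.7071, 0.0000] o=[0.5091, -0.5091, 0.0000] → [0.6804, -0.6804, 0.2880, 0.7071, 0.7071, 0.0000]
J3: z=[0.7071, 0.7071, 0.0000] o=[0.5017, -0.5017, 0.1997] → [0.5392, -0.5392, 0.2775, 0.7071, 0.7071, 0.0000]
J4: z=[0.6645, -0.6645, 0.3420] o=[0.3397, -0.3397, 0.8293] → [-0.1408, -0.0592, 0.1584, 0.6645, -0.6645, 0.3420]
V = J·q̇ = [-0.2623, 0.5321, -0.1715, -0.4541, -0.3053, 0.3667]

-0.2623 0.5321 -0.1715 -0.4541 -0.3053 0.3667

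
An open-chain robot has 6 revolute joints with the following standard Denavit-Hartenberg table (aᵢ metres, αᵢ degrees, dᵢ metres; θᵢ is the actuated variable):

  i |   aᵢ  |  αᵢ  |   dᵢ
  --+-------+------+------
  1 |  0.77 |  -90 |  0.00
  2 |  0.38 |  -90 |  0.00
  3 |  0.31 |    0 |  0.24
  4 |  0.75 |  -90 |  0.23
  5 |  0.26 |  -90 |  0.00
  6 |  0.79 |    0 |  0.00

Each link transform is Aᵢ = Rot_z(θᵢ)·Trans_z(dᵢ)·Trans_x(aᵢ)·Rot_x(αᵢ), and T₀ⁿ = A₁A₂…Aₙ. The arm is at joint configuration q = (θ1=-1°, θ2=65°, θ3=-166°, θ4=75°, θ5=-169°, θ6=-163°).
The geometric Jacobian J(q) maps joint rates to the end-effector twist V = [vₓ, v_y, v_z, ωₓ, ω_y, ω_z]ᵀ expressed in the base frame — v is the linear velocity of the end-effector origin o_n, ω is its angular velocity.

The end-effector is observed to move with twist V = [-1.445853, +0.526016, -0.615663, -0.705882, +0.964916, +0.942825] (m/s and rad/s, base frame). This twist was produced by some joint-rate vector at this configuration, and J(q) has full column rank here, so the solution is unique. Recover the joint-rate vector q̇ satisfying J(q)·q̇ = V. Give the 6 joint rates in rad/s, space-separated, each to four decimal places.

0.9830 0.9560 0.2450 0.4210 -0.2690 0.0060

o_n = [0.5745, 1.3054, -0.4202]
J₁: ẑ×o_n = [-1.3054, 0.5745, 0.0000], ω = ẑ
J2: z=[0.0175, 0.9998, 0.0000] o=[0.7699, -0.0134, 0.0000] → [-0.4201, 0.0073, 0.2183, 0.0175, 0.9998, 0.0000]
J3: z=[-0.9062, 0.0158, -0.4226] o=[0.9305, -0.0162, -0.3444] → [0.5573, 0.0817, -1.1920, -0.9062, 0.0158, -0.4226]
J4: z=[-0.9062, 0.0158, -0.4226] o=[0.5872, 0.0648, -0.1732] → [0.5204, -0.2185, -1.1240, -0.9062, 0.0158, -0.4226]
J5: z=[0.4228, 0.0101, -0.9062] o=[0.3863, 0.8183, -0.2586] → [0.4398, -0.1022, 0.2041, 0.4228, 0.0101, -0.9062]
J6: z=[-0.8876, 0.2063, -0.4118] o=[0.3388, 0.5639, -0.2836] → [0.2772, -0.2184, -0.7068, -0.8876, 0.2063, -0.4118]
q̇ = J⁺·V = [0.9830, 0.9560, 0.2450, 0.4210, -0.2690, 0.0060]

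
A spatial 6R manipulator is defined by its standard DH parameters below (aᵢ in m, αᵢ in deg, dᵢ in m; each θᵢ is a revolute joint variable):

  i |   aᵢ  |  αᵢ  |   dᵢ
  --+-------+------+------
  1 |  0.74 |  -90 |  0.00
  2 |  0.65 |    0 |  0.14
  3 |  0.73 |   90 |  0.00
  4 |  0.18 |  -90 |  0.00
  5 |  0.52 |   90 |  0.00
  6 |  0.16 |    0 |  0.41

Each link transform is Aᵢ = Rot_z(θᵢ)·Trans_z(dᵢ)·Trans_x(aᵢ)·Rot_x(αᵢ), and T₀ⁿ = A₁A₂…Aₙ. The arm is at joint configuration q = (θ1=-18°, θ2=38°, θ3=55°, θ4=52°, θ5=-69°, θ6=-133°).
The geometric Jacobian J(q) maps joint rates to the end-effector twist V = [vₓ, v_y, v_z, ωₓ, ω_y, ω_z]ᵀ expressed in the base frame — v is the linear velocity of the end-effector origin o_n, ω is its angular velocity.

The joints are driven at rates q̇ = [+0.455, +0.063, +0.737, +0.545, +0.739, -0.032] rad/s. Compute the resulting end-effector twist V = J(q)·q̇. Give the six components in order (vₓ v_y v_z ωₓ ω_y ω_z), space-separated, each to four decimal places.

o_n = [1.6630, -0.5149, -1.2149]
J₁: ẑ×o_n = [0.5149, 1.6630, -0.0000], ω = ẑ
J2: z=[0.3090, 0.9511, 0.0000] o=[0.7038, -0.2287, 0.0000] → [-1.1554, 0.3754, -1.0008, 0.3090, 0.9511, 0.0000]
J3: z=[0.3090, 0.9511, 0.0000] o=[1.2342, -0.2538, -0.4002] → [-0.7748, 0.2518, -0.4886, 0.3090, 0.9511, 0.0000]
J4: z=[0.9498, -0.3086, -0.0523] o=[1.1978, -0.2420, -1.1292] → [0.0122, 0.0571, -0.1156, 0.9498, -0.3086, -0.0523]
J5: z=[0.2295, 0.5728, 0.7869] o=[1.2362, -0.1053, -1.2398] → [0.3366, 0.3302, -0.3385, 0.2295, 0.5728, 0.7869]
J6: z=[0.1416, -0.8196, 0.5552] o=[1.7369, -0.1136, -1.3798] → [0.0876, -0.0644, -0.1174, 0.1416, -0.8196, 0.5552]
V = J·q̇ = [-0.1570, 1.2431, -0.7325, 0.9299, 1.0422, 0.9903]

-0.1570 1.2431 -0.7325 0.9299 1.0422 0.9903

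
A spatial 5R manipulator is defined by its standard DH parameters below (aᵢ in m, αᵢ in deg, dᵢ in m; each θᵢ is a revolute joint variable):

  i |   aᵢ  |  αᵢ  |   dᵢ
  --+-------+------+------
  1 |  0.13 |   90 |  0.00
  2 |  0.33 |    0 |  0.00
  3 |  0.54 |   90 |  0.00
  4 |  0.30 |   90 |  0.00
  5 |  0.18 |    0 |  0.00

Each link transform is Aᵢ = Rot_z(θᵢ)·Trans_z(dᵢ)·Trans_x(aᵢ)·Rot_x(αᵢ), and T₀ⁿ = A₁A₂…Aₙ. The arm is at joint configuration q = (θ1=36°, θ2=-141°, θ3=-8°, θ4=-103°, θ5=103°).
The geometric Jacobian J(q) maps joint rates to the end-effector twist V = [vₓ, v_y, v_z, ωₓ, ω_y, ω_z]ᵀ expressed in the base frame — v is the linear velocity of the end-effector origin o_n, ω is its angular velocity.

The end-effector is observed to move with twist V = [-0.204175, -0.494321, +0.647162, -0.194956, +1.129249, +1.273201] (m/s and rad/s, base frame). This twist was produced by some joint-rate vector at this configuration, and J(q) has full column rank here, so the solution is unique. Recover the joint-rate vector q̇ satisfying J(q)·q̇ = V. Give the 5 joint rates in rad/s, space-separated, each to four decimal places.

o_n = [-0.6580, -0.1655, -0.3054]
J₁: ẑ×o_n = [0.1655, -0.6580, 0.0000], ω = ẑ
J2: z=[0.5878, -0.8090, 0.0000] o=[0.1052, 0.0764, 0.0000] → [0.2471, 0.1795, -0.7596, 0.5878, -0.8090, 0.0000]
J3: z=[0.5878, -0.8090, 0.0000] o=[-0.1023, -0.0743, -0.2077] → [0.0791, 0.0574, -0.5032, 0.5878, -0.8090, 0.0000]
J4: z=[-0.4167, -0.3027, 0.8572] o=[-0.4768, -0.3464, -0.4858] → [-0.2097, -0.0802, -0.1302, -0.4167, -0.3027, 0.8572]
J5: z=[0.8079, 0.3089, 0.5018] o=[-0.6018, -0.0759, -0.4510] → [0.0900, -0.1459, -0.0550, 0.8079, 0.3089, 0.5018]
q̇ = J⁺·V = [0.2330, -0.6010, -0.6510, 0.6310, 0.9950]

0.2330 -0.6010 -0.6510 0.6310 0.9950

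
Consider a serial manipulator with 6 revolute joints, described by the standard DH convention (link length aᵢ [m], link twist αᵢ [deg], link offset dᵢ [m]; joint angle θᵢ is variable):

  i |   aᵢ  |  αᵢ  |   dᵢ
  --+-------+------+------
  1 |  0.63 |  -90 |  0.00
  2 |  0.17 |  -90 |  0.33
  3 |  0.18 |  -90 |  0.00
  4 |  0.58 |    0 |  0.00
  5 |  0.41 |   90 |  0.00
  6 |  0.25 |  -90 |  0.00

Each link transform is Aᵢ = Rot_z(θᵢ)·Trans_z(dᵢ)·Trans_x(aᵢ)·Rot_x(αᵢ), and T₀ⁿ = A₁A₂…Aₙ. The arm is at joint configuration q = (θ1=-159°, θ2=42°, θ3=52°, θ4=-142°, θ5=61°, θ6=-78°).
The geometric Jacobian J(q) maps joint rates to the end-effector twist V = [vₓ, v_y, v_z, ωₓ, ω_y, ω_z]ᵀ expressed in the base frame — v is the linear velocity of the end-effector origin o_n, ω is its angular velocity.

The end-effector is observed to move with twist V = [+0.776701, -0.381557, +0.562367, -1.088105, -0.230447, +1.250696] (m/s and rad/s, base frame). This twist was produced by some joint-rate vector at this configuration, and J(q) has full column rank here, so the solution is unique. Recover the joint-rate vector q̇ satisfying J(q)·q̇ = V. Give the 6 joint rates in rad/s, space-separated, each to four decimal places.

0.8300 -0.1790 -0.9960 -0.6330 0.2090 -0.3300

o_n = [-0.0142, -0.6930, -0.7628]
J₁: ẑ×o_n = [0.6930, -0.0142, 0.0000], ω = ẑ
J2: z=[0.3584, -0.9336, 0.0000] o=[-0.5882, -0.2258, 0.0000] → [0.7121, 0.2734, 0.3684, 0.3584, -0.9336, 0.0000]
J3: z=[0.6247, 0.2398, -0.7431] o=[-0.5878, -0.5791, -0.1138] → [-0.2403, -0.0209, -0.2087, 0.6247, 0.2398, -0.7431]
J4: z=[0.3261, 0.7846, 0.5273] o=[-0.7156, -0.4762, -0.1879] → [-0.3368, 0.5573, -0.6210, 0.3261, 0.7846, 0.5273]
J5: z=[0.3261, 0.7846, 0.5273] o=[-0.1682, -0.6519, -0.2650] → [-0.3689, 0.2435, -0.1343, 0.3261, 0.7846, 0.5273]
J6: z=[0.7985, -0.5272, 0.2906] o=[0.0393, -0.5181, -0.5923] → [0.1407, 0.1206, -0.1678, 0.7985, -0.5272, 0.2906]
q̇ = J⁺·V = [0.8300, -0.1790, -0.9960, -0.6330, 0.2090, -0.3300]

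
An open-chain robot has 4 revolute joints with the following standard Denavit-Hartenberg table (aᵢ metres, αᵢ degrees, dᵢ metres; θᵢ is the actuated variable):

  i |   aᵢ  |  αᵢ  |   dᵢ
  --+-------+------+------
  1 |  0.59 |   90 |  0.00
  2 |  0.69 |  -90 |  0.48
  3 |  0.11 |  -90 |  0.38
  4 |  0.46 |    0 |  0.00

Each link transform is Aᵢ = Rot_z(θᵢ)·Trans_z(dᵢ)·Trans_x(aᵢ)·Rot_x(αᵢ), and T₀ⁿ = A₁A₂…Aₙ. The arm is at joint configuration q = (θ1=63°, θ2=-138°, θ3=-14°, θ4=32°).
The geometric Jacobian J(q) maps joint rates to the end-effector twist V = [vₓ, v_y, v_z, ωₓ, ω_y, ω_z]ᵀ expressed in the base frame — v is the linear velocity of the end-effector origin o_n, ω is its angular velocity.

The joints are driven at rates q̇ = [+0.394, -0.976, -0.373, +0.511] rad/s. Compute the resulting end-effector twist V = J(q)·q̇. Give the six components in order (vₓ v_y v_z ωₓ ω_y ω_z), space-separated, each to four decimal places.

-0.0885 -0.6727 1.0227 -1.4664 0.3640 0.5885

o_n = [0.4482, -0.4441, -0.8876]
J₁: ẑ×o_n = [0.4441, 0.4482, -0.0000], ω = ẑ
J2: z=[0.8910, -0.4540, 0.0000] o=[0.2679, 0.5257, 0.0000] → [0.4030, 0.7909, -0.7822, 0.8910, -0.4540, 0.0000]
J3: z=[0.3038, 0.5962, -0.7431] o=[0.4627, -0.1491, -0.4617] → [-0.4732, 0.1402, -0.0810, 0.3038, 0.5962, -0.7431]
J4: z=[-0.9462, 0.2803, -0.1619] o=[0.5659, -0.0053, -0.8155] → [-0.0913, -0.0492, 0.4482, -0.9462, 0.2803, -0.1619]
V = J·q̇ = [-0.0885, -0.6727, 1.0227, -1.4664, 0.3640, 0.5885]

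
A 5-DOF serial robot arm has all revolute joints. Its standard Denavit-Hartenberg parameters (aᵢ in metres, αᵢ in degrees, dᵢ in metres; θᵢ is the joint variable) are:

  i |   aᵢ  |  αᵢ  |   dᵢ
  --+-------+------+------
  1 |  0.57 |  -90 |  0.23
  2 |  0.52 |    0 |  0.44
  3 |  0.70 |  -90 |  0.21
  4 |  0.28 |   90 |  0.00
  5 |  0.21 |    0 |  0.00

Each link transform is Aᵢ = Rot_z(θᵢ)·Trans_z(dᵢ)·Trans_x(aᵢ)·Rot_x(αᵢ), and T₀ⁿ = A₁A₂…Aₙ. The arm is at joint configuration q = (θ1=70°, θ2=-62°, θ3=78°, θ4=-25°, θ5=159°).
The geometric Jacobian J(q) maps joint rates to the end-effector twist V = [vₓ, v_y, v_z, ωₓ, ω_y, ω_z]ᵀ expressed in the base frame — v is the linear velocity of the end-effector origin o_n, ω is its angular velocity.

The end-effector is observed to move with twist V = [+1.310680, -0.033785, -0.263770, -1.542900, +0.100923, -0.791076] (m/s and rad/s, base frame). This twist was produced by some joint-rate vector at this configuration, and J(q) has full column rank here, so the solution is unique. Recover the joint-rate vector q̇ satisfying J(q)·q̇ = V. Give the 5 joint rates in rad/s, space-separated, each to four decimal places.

-0.7810 0.1290 0.4690 0.1290 0.9780

o_n = [-0.1176, 1.6810, 0.4029]
J₁: ẑ×o_n = [-1.6810, -0.1176, 0.0000], ω = ẑ
J2: z=[-0.9397, 0.3420, 0.0000] o=[0.1950, 0.5356, 0.2300] → [0.0591, 0.1624, -0.9694, -0.9397, 0.3420, 0.0000]
J3: z=[-0.9397, 0.3420, 0.0000] o=[-0.1350, 0.9155, 0.6891] → [-0.0979, -0.2690, -0.7253, -0.9397, 0.3420, 0.0000]
J4: z=[-0.0943, -0.2590, -0.9613] o=[-0.1022, 1.6196, 0.4962] → [0.0832, 0.0060, -0.0098, -0.0943, -0.2590, -0.9613]
J5: z=[-0.9906, -0.0718, 0.1165] o=[-0.1300, 1.8893, 0.4262] → [0.0259, -0.0217, 0.2073, -0.9906, -0.0718, 0.1165]
q̇ = J⁺·V = [-0.7810, 0.1290, 0.4690, 0.1290, 0.9780]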